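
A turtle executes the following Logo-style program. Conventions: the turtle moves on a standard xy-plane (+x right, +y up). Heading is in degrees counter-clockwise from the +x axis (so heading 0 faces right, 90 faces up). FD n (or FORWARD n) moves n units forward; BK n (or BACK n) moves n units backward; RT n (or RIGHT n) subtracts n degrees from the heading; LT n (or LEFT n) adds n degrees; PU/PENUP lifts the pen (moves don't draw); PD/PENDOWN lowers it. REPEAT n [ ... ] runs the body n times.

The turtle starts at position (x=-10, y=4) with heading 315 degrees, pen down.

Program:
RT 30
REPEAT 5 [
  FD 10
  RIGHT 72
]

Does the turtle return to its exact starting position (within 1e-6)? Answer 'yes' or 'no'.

Executing turtle program step by step:
Start: pos=(-10,4), heading=315, pen down
RT 30: heading 315 -> 285
REPEAT 5 [
  -- iteration 1/5 --
  FD 10: (-10,4) -> (-7.412,-5.659) [heading=285, draw]
  RT 72: heading 285 -> 213
  -- iteration 2/5 --
  FD 10: (-7.412,-5.659) -> (-15.799,-11.106) [heading=213, draw]
  RT 72: heading 213 -> 141
  -- iteration 3/5 --
  FD 10: (-15.799,-11.106) -> (-23.57,-4.812) [heading=141, draw]
  RT 72: heading 141 -> 69
  -- iteration 4/5 --
  FD 10: (-23.57,-4.812) -> (-19.986,4.523) [heading=69, draw]
  RT 72: heading 69 -> 357
  -- iteration 5/5 --
  FD 10: (-19.986,4.523) -> (-10,4) [heading=357, draw]
  RT 72: heading 357 -> 285
]
Final: pos=(-10,4), heading=285, 5 segment(s) drawn

Start position: (-10, 4)
Final position: (-10, 4)
Distance = 0; < 1e-6 -> CLOSED

Answer: yes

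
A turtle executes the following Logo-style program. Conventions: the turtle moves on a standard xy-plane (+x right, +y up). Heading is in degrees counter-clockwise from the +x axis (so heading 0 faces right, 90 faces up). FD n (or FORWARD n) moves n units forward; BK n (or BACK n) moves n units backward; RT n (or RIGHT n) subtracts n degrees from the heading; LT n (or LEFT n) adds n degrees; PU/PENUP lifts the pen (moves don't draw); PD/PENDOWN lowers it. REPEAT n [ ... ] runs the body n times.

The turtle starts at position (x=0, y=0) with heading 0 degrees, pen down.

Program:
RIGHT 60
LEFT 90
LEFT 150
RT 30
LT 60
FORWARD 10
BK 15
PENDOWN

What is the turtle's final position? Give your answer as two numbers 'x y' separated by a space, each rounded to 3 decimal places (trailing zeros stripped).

Answer: 4.33 2.5

Derivation:
Executing turtle program step by step:
Start: pos=(0,0), heading=0, pen down
RT 60: heading 0 -> 300
LT 90: heading 300 -> 30
LT 150: heading 30 -> 180
RT 30: heading 180 -> 150
LT 60: heading 150 -> 210
FD 10: (0,0) -> (-8.66,-5) [heading=210, draw]
BK 15: (-8.66,-5) -> (4.33,2.5) [heading=210, draw]
PD: pen down
Final: pos=(4.33,2.5), heading=210, 2 segment(s) drawn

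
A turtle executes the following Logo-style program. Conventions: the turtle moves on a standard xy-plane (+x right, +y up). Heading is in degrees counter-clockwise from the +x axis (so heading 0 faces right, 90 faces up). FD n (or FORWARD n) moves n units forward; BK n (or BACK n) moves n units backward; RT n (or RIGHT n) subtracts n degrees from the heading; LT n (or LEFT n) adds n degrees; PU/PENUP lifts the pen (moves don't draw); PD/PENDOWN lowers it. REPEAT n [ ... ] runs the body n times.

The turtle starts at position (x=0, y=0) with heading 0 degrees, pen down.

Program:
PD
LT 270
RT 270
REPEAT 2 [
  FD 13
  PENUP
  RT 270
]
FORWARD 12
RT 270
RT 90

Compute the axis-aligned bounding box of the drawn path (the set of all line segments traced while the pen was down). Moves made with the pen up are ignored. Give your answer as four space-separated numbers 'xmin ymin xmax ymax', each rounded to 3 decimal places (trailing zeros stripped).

Answer: 0 0 13 0

Derivation:
Executing turtle program step by step:
Start: pos=(0,0), heading=0, pen down
PD: pen down
LT 270: heading 0 -> 270
RT 270: heading 270 -> 0
REPEAT 2 [
  -- iteration 1/2 --
  FD 13: (0,0) -> (13,0) [heading=0, draw]
  PU: pen up
  RT 270: heading 0 -> 90
  -- iteration 2/2 --
  FD 13: (13,0) -> (13,13) [heading=90, move]
  PU: pen up
  RT 270: heading 90 -> 180
]
FD 12: (13,13) -> (1,13) [heading=180, move]
RT 270: heading 180 -> 270
RT 90: heading 270 -> 180
Final: pos=(1,13), heading=180, 1 segment(s) drawn

Segment endpoints: x in {0, 13}, y in {0}
xmin=0, ymin=0, xmax=13, ymax=0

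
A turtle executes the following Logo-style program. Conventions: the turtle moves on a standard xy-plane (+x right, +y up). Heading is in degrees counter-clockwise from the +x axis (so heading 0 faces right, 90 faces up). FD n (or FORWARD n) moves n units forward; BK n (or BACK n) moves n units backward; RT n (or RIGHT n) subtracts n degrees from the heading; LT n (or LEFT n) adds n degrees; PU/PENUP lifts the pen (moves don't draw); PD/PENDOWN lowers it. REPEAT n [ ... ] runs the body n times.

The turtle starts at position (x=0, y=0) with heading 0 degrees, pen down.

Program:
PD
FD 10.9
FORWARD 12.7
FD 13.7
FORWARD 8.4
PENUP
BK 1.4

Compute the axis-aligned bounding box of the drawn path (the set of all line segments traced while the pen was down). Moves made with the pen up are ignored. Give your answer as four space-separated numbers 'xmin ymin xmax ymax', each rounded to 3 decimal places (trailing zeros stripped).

Executing turtle program step by step:
Start: pos=(0,0), heading=0, pen down
PD: pen down
FD 10.9: (0,0) -> (10.9,0) [heading=0, draw]
FD 12.7: (10.9,0) -> (23.6,0) [heading=0, draw]
FD 13.7: (23.6,0) -> (37.3,0) [heading=0, draw]
FD 8.4: (37.3,0) -> (45.7,0) [heading=0, draw]
PU: pen up
BK 1.4: (45.7,0) -> (44.3,0) [heading=0, move]
Final: pos=(44.3,0), heading=0, 4 segment(s) drawn

Segment endpoints: x in {0, 10.9, 23.6, 37.3, 45.7}, y in {0}
xmin=0, ymin=0, xmax=45.7, ymax=0

Answer: 0 0 45.7 0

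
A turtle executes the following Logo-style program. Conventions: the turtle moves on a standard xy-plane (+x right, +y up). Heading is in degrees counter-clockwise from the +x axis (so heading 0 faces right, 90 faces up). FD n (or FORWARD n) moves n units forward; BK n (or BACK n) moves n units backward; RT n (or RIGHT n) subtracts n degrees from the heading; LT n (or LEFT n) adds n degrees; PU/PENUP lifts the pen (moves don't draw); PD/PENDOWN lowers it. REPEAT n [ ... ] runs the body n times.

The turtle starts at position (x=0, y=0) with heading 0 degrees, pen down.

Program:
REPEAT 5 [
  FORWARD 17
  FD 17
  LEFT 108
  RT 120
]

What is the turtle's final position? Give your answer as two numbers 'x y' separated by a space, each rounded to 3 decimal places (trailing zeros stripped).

Executing turtle program step by step:
Start: pos=(0,0), heading=0, pen down
REPEAT 5 [
  -- iteration 1/5 --
  FD 17: (0,0) -> (17,0) [heading=0, draw]
  FD 17: (17,0) -> (34,0) [heading=0, draw]
  LT 108: heading 0 -> 108
  RT 120: heading 108 -> 348
  -- iteration 2/5 --
  FD 17: (34,0) -> (50.629,-3.534) [heading=348, draw]
  FD 17: (50.629,-3.534) -> (67.257,-7.069) [heading=348, draw]
  LT 108: heading 348 -> 96
  RT 120: heading 96 -> 336
  -- iteration 3/5 --
  FD 17: (67.257,-7.069) -> (82.787,-13.984) [heading=336, draw]
  FD 17: (82.787,-13.984) -> (98.318,-20.898) [heading=336, draw]
  LT 108: heading 336 -> 84
  RT 120: heading 84 -> 324
  -- iteration 4/5 --
  FD 17: (98.318,-20.898) -> (112.071,-30.89) [heading=324, draw]
  FD 17: (112.071,-30.89) -> (125.824,-40.883) [heading=324, draw]
  LT 108: heading 324 -> 72
  RT 120: heading 72 -> 312
  -- iteration 5/5 --
  FD 17: (125.824,-40.883) -> (137.199,-53.516) [heading=312, draw]
  FD 17: (137.199,-53.516) -> (148.575,-66.15) [heading=312, draw]
  LT 108: heading 312 -> 60
  RT 120: heading 60 -> 300
]
Final: pos=(148.575,-66.15), heading=300, 10 segment(s) drawn

Answer: 148.575 -66.15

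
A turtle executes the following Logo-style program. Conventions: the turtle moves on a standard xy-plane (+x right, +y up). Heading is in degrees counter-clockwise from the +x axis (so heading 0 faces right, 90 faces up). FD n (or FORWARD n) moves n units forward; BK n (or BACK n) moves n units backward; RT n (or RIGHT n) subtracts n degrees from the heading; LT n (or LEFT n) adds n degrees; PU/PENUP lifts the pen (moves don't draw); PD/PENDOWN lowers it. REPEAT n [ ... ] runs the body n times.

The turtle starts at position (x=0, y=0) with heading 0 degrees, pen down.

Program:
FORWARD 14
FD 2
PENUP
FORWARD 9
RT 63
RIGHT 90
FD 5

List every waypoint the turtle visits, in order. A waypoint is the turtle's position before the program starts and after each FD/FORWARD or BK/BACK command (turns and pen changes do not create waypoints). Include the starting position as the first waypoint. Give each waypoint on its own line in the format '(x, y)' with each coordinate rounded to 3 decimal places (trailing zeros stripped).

Executing turtle program step by step:
Start: pos=(0,0), heading=0, pen down
FD 14: (0,0) -> (14,0) [heading=0, draw]
FD 2: (14,0) -> (16,0) [heading=0, draw]
PU: pen up
FD 9: (16,0) -> (25,0) [heading=0, move]
RT 63: heading 0 -> 297
RT 90: heading 297 -> 207
FD 5: (25,0) -> (20.545,-2.27) [heading=207, move]
Final: pos=(20.545,-2.27), heading=207, 2 segment(s) drawn
Waypoints (5 total):
(0, 0)
(14, 0)
(16, 0)
(25, 0)
(20.545, -2.27)

Answer: (0, 0)
(14, 0)
(16, 0)
(25, 0)
(20.545, -2.27)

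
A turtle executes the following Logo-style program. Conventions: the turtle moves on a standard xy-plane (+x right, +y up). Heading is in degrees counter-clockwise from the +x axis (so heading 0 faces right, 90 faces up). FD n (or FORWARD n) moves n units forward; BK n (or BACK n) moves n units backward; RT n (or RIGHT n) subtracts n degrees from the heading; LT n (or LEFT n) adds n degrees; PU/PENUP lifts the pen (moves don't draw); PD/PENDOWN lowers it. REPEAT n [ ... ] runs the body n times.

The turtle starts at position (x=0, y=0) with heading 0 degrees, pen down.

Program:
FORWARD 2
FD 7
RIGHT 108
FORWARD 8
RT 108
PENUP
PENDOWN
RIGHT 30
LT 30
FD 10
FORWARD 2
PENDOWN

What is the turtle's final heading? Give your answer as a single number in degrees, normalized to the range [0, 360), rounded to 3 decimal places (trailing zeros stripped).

Answer: 144

Derivation:
Executing turtle program step by step:
Start: pos=(0,0), heading=0, pen down
FD 2: (0,0) -> (2,0) [heading=0, draw]
FD 7: (2,0) -> (9,0) [heading=0, draw]
RT 108: heading 0 -> 252
FD 8: (9,0) -> (6.528,-7.608) [heading=252, draw]
RT 108: heading 252 -> 144
PU: pen up
PD: pen down
RT 30: heading 144 -> 114
LT 30: heading 114 -> 144
FD 10: (6.528,-7.608) -> (-1.562,-1.731) [heading=144, draw]
FD 2: (-1.562,-1.731) -> (-3.18,-0.555) [heading=144, draw]
PD: pen down
Final: pos=(-3.18,-0.555), heading=144, 5 segment(s) drawn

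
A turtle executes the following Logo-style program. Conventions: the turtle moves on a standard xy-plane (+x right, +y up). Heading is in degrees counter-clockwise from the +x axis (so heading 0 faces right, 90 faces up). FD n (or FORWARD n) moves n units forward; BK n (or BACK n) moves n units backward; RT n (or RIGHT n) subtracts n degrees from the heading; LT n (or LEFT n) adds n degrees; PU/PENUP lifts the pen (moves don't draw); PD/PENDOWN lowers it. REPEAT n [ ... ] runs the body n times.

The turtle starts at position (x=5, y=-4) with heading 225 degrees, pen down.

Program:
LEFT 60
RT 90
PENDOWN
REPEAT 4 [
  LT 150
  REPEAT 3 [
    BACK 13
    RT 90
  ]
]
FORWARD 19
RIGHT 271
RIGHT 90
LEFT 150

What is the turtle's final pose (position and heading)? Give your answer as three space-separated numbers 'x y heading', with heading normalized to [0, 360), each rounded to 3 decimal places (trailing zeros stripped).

Executing turtle program step by step:
Start: pos=(5,-4), heading=225, pen down
LT 60: heading 225 -> 285
RT 90: heading 285 -> 195
PD: pen down
REPEAT 4 [
  -- iteration 1/4 --
  LT 150: heading 195 -> 345
  REPEAT 3 [
    -- iteration 1/3 --
    BK 13: (5,-4) -> (-7.557,-0.635) [heading=345, draw]
    RT 90: heading 345 -> 255
    -- iteration 2/3 --
    BK 13: (-7.557,-0.635) -> (-4.192,11.922) [heading=255, draw]
    RT 90: heading 255 -> 165
    -- iteration 3/3 --
    BK 13: (-4.192,11.922) -> (8.365,8.557) [heading=165, draw]
    RT 90: heading 165 -> 75
  ]
  -- iteration 2/4 --
  LT 150: heading 75 -> 225
  REPEAT 3 [
    -- iteration 1/3 --
    BK 13: (8.365,8.557) -> (17.557,17.749) [heading=225, draw]
    RT 90: heading 225 -> 135
    -- iteration 2/3 --
    BK 13: (17.557,17.749) -> (26.749,8.557) [heading=135, draw]
    RT 90: heading 135 -> 45
    -- iteration 3/3 --
    BK 13: (26.749,8.557) -> (17.557,-0.635) [heading=45, draw]
    RT 90: heading 45 -> 315
  ]
  -- iteration 3/4 --
  LT 150: heading 315 -> 105
  REPEAT 3 [
    -- iteration 1/3 --
    BK 13: (17.557,-0.635) -> (20.922,-13.192) [heading=105, draw]
    RT 90: heading 105 -> 15
    -- iteration 2/3 --
    BK 13: (20.922,-13.192) -> (8.365,-16.557) [heading=15, draw]
    RT 90: heading 15 -> 285
    -- iteration 3/3 --
    BK 13: (8.365,-16.557) -> (5,-4) [heading=285, draw]
    RT 90: heading 285 -> 195
  ]
  -- iteration 4/4 --
  LT 150: heading 195 -> 345
  REPEAT 3 [
    -- iteration 1/3 --
    BK 13: (5,-4) -> (-7.557,-0.635) [heading=345, draw]
    RT 90: heading 345 -> 255
    -- iteration 2/3 --
    BK 13: (-7.557,-0.635) -> (-4.192,11.922) [heading=255, draw]
    RT 90: heading 255 -> 165
    -- iteration 3/3 --
    BK 13: (-4.192,11.922) -> (8.365,8.557) [heading=165, draw]
    RT 90: heading 165 -> 75
  ]
]
FD 19: (8.365,8.557) -> (13.282,26.91) [heading=75, draw]
RT 271: heading 75 -> 164
RT 90: heading 164 -> 74
LT 150: heading 74 -> 224
Final: pos=(13.282,26.91), heading=224, 13 segment(s) drawn

Answer: 13.282 26.91 224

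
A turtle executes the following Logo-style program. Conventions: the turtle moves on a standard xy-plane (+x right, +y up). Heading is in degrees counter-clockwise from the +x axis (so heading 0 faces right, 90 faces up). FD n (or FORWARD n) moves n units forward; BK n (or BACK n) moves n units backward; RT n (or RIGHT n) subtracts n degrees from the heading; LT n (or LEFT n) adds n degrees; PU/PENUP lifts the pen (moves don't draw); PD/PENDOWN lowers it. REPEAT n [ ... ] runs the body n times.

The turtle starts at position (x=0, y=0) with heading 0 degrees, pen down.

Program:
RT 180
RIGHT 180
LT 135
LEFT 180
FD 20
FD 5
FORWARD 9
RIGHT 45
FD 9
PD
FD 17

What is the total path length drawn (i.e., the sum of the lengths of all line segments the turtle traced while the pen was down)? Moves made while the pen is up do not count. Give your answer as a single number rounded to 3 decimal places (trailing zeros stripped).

Executing turtle program step by step:
Start: pos=(0,0), heading=0, pen down
RT 180: heading 0 -> 180
RT 180: heading 180 -> 0
LT 135: heading 0 -> 135
LT 180: heading 135 -> 315
FD 20: (0,0) -> (14.142,-14.142) [heading=315, draw]
FD 5: (14.142,-14.142) -> (17.678,-17.678) [heading=315, draw]
FD 9: (17.678,-17.678) -> (24.042,-24.042) [heading=315, draw]
RT 45: heading 315 -> 270
FD 9: (24.042,-24.042) -> (24.042,-33.042) [heading=270, draw]
PD: pen down
FD 17: (24.042,-33.042) -> (24.042,-50.042) [heading=270, draw]
Final: pos=(24.042,-50.042), heading=270, 5 segment(s) drawn

Segment lengths:
  seg 1: (0,0) -> (14.142,-14.142), length = 20
  seg 2: (14.142,-14.142) -> (17.678,-17.678), length = 5
  seg 3: (17.678,-17.678) -> (24.042,-24.042), length = 9
  seg 4: (24.042,-24.042) -> (24.042,-33.042), length = 9
  seg 5: (24.042,-33.042) -> (24.042,-50.042), length = 17
Total = 60

Answer: 60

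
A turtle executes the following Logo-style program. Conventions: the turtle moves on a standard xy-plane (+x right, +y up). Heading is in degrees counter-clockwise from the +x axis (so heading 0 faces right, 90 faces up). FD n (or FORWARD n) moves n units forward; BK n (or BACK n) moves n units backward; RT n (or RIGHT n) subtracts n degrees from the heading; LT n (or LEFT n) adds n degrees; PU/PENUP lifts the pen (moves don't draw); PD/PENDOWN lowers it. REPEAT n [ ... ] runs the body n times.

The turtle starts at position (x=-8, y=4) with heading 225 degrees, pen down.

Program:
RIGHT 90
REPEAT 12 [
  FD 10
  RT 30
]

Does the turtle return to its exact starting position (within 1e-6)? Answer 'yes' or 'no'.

Answer: yes

Derivation:
Executing turtle program step by step:
Start: pos=(-8,4), heading=225, pen down
RT 90: heading 225 -> 135
REPEAT 12 [
  -- iteration 1/12 --
  FD 10: (-8,4) -> (-15.071,11.071) [heading=135, draw]
  RT 30: heading 135 -> 105
  -- iteration 2/12 --
  FD 10: (-15.071,11.071) -> (-17.659,20.73) [heading=105, draw]
  RT 30: heading 105 -> 75
  -- iteration 3/12 --
  FD 10: (-17.659,20.73) -> (-15.071,30.39) [heading=75, draw]
  RT 30: heading 75 -> 45
  -- iteration 4/12 --
  FD 10: (-15.071,30.39) -> (-8,37.461) [heading=45, draw]
  RT 30: heading 45 -> 15
  -- iteration 5/12 --
  FD 10: (-8,37.461) -> (1.659,40.049) [heading=15, draw]
  RT 30: heading 15 -> 345
  -- iteration 6/12 --
  FD 10: (1.659,40.049) -> (11.319,37.461) [heading=345, draw]
  RT 30: heading 345 -> 315
  -- iteration 7/12 --
  FD 10: (11.319,37.461) -> (18.39,30.39) [heading=315, draw]
  RT 30: heading 315 -> 285
  -- iteration 8/12 --
  FD 10: (18.39,30.39) -> (20.978,20.73) [heading=285, draw]
  RT 30: heading 285 -> 255
  -- iteration 9/12 --
  FD 10: (20.978,20.73) -> (18.39,11.071) [heading=255, draw]
  RT 30: heading 255 -> 225
  -- iteration 10/12 --
  FD 10: (18.39,11.071) -> (11.319,4) [heading=225, draw]
  RT 30: heading 225 -> 195
  -- iteration 11/12 --
  FD 10: (11.319,4) -> (1.659,1.412) [heading=195, draw]
  RT 30: heading 195 -> 165
  -- iteration 12/12 --
  FD 10: (1.659,1.412) -> (-8,4) [heading=165, draw]
  RT 30: heading 165 -> 135
]
Final: pos=(-8,4), heading=135, 12 segment(s) drawn

Start position: (-8, 4)
Final position: (-8, 4)
Distance = 0; < 1e-6 -> CLOSED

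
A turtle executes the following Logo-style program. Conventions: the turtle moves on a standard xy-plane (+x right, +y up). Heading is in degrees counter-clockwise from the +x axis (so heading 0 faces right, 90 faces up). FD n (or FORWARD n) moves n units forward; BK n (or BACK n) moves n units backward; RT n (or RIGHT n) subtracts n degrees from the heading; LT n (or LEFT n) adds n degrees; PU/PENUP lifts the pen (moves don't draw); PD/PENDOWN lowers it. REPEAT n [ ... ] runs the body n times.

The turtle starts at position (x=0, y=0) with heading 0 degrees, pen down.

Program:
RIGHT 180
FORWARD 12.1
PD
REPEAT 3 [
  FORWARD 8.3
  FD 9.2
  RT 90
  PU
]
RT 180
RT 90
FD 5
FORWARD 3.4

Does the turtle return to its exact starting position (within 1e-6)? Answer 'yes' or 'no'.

Answer: no

Derivation:
Executing turtle program step by step:
Start: pos=(0,0), heading=0, pen down
RT 180: heading 0 -> 180
FD 12.1: (0,0) -> (-12.1,0) [heading=180, draw]
PD: pen down
REPEAT 3 [
  -- iteration 1/3 --
  FD 8.3: (-12.1,0) -> (-20.4,0) [heading=180, draw]
  FD 9.2: (-20.4,0) -> (-29.6,0) [heading=180, draw]
  RT 90: heading 180 -> 90
  PU: pen up
  -- iteration 2/3 --
  FD 8.3: (-29.6,0) -> (-29.6,8.3) [heading=90, move]
  FD 9.2: (-29.6,8.3) -> (-29.6,17.5) [heading=90, move]
  RT 90: heading 90 -> 0
  PU: pen up
  -- iteration 3/3 --
  FD 8.3: (-29.6,17.5) -> (-21.3,17.5) [heading=0, move]
  FD 9.2: (-21.3,17.5) -> (-12.1,17.5) [heading=0, move]
  RT 90: heading 0 -> 270
  PU: pen up
]
RT 180: heading 270 -> 90
RT 90: heading 90 -> 0
FD 5: (-12.1,17.5) -> (-7.1,17.5) [heading=0, move]
FD 3.4: (-7.1,17.5) -> (-3.7,17.5) [heading=0, move]
Final: pos=(-3.7,17.5), heading=0, 3 segment(s) drawn

Start position: (0, 0)
Final position: (-3.7, 17.5)
Distance = 17.887; >= 1e-6 -> NOT closed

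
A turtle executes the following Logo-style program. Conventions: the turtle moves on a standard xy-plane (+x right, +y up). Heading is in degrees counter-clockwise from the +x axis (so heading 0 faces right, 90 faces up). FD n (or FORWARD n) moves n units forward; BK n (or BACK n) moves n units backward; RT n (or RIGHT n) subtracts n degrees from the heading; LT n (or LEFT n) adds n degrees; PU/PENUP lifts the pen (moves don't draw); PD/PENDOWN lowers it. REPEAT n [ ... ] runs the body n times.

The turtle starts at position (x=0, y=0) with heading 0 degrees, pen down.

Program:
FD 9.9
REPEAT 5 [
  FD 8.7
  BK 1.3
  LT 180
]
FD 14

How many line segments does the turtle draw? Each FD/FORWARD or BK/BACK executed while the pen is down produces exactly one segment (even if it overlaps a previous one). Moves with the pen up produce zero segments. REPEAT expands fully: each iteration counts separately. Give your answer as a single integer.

Answer: 12

Derivation:
Executing turtle program step by step:
Start: pos=(0,0), heading=0, pen down
FD 9.9: (0,0) -> (9.9,0) [heading=0, draw]
REPEAT 5 [
  -- iteration 1/5 --
  FD 8.7: (9.9,0) -> (18.6,0) [heading=0, draw]
  BK 1.3: (18.6,0) -> (17.3,0) [heading=0, draw]
  LT 180: heading 0 -> 180
  -- iteration 2/5 --
  FD 8.7: (17.3,0) -> (8.6,0) [heading=180, draw]
  BK 1.3: (8.6,0) -> (9.9,0) [heading=180, draw]
  LT 180: heading 180 -> 0
  -- iteration 3/5 --
  FD 8.7: (9.9,0) -> (18.6,0) [heading=0, draw]
  BK 1.3: (18.6,0) -> (17.3,0) [heading=0, draw]
  LT 180: heading 0 -> 180
  -- iteration 4/5 --
  FD 8.7: (17.3,0) -> (8.6,0) [heading=180, draw]
  BK 1.3: (8.6,0) -> (9.9,0) [heading=180, draw]
  LT 180: heading 180 -> 0
  -- iteration 5/5 --
  FD 8.7: (9.9,0) -> (18.6,0) [heading=0, draw]
  BK 1.3: (18.6,0) -> (17.3,0) [heading=0, draw]
  LT 180: heading 0 -> 180
]
FD 14: (17.3,0) -> (3.3,0) [heading=180, draw]
Final: pos=(3.3,0), heading=180, 12 segment(s) drawn
Segments drawn: 12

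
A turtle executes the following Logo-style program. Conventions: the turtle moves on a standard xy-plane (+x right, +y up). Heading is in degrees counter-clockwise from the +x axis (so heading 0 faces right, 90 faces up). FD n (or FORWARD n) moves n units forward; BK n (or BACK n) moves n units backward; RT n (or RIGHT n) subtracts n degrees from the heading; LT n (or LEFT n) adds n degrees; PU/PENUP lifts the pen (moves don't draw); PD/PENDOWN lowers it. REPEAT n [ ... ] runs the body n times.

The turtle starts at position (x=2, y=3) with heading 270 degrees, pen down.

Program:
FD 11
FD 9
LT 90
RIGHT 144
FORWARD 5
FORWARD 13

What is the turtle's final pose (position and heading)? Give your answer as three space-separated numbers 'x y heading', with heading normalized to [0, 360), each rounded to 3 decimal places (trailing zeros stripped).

Answer: -12.562 -27.58 216

Derivation:
Executing turtle program step by step:
Start: pos=(2,3), heading=270, pen down
FD 11: (2,3) -> (2,-8) [heading=270, draw]
FD 9: (2,-8) -> (2,-17) [heading=270, draw]
LT 90: heading 270 -> 0
RT 144: heading 0 -> 216
FD 5: (2,-17) -> (-2.045,-19.939) [heading=216, draw]
FD 13: (-2.045,-19.939) -> (-12.562,-27.58) [heading=216, draw]
Final: pos=(-12.562,-27.58), heading=216, 4 segment(s) drawn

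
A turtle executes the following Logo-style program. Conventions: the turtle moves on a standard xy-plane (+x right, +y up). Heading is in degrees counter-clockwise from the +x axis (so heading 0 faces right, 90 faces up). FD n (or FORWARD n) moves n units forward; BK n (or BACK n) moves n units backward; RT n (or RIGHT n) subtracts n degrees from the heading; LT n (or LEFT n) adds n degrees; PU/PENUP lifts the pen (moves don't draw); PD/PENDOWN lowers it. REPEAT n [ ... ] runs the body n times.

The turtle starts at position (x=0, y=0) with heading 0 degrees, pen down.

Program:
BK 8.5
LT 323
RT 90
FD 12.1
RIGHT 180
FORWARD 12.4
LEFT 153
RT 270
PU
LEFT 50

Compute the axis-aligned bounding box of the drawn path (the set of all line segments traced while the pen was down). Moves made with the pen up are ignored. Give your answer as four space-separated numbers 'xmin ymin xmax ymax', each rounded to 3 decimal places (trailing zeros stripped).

Executing turtle program step by step:
Start: pos=(0,0), heading=0, pen down
BK 8.5: (0,0) -> (-8.5,0) [heading=0, draw]
LT 323: heading 0 -> 323
RT 90: heading 323 -> 233
FD 12.1: (-8.5,0) -> (-15.782,-9.663) [heading=233, draw]
RT 180: heading 233 -> 53
FD 12.4: (-15.782,-9.663) -> (-8.319,0.24) [heading=53, draw]
LT 153: heading 53 -> 206
RT 270: heading 206 -> 296
PU: pen up
LT 50: heading 296 -> 346
Final: pos=(-8.319,0.24), heading=346, 3 segment(s) drawn

Segment endpoints: x in {-15.782, -8.5, -8.319, 0}, y in {-9.663, 0, 0.24}
xmin=-15.782, ymin=-9.663, xmax=0, ymax=0.24

Answer: -15.782 -9.663 0 0.24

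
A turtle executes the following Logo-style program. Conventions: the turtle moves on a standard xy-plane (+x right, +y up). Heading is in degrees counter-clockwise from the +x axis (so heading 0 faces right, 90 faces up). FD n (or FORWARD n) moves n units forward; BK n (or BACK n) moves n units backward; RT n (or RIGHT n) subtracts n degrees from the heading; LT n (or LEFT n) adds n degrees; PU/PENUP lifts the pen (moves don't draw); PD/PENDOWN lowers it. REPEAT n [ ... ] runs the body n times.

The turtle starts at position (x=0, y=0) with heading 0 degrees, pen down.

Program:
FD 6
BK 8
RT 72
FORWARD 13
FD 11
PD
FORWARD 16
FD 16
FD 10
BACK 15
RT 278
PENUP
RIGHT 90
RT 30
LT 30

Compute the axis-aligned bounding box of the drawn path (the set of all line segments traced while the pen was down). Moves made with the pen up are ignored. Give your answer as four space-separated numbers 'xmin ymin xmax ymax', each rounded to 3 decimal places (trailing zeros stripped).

Executing turtle program step by step:
Start: pos=(0,0), heading=0, pen down
FD 6: (0,0) -> (6,0) [heading=0, draw]
BK 8: (6,0) -> (-2,0) [heading=0, draw]
RT 72: heading 0 -> 288
FD 13: (-2,0) -> (2.017,-12.364) [heading=288, draw]
FD 11: (2.017,-12.364) -> (5.416,-22.825) [heading=288, draw]
PD: pen down
FD 16: (5.416,-22.825) -> (10.361,-38.042) [heading=288, draw]
FD 16: (10.361,-38.042) -> (15.305,-53.259) [heading=288, draw]
FD 10: (15.305,-53.259) -> (18.395,-62.77) [heading=288, draw]
BK 15: (18.395,-62.77) -> (13.76,-48.504) [heading=288, draw]
RT 278: heading 288 -> 10
PU: pen up
RT 90: heading 10 -> 280
RT 30: heading 280 -> 250
LT 30: heading 250 -> 280
Final: pos=(13.76,-48.504), heading=280, 8 segment(s) drawn

Segment endpoints: x in {-2, 0, 2.017, 5.416, 6, 10.361, 13.76, 15.305, 18.395}, y in {-62.77, -53.259, -48.504, -38.042, -22.825, -12.364, 0}
xmin=-2, ymin=-62.77, xmax=18.395, ymax=0

Answer: -2 -62.77 18.395 0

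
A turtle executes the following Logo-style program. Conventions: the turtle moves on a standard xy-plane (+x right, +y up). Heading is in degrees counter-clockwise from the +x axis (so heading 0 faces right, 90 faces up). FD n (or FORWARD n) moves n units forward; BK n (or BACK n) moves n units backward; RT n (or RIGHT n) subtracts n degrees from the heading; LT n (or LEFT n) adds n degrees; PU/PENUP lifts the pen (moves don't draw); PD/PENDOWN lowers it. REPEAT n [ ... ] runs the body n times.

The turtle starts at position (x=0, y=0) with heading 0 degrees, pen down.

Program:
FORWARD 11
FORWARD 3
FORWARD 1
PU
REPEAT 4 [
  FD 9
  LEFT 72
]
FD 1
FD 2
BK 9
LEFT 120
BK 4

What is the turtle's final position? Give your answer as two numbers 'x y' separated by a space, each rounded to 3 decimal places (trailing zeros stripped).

Answer: 7.688 11.293

Derivation:
Executing turtle program step by step:
Start: pos=(0,0), heading=0, pen down
FD 11: (0,0) -> (11,0) [heading=0, draw]
FD 3: (11,0) -> (14,0) [heading=0, draw]
FD 1: (14,0) -> (15,0) [heading=0, draw]
PU: pen up
REPEAT 4 [
  -- iteration 1/4 --
  FD 9: (15,0) -> (24,0) [heading=0, move]
  LT 72: heading 0 -> 72
  -- iteration 2/4 --
  FD 9: (24,0) -> (26.781,8.56) [heading=72, move]
  LT 72: heading 72 -> 144
  -- iteration 3/4 --
  FD 9: (26.781,8.56) -> (19.5,13.85) [heading=144, move]
  LT 72: heading 144 -> 216
  -- iteration 4/4 --
  FD 9: (19.5,13.85) -> (12.219,8.56) [heading=216, move]
  LT 72: heading 216 -> 288
]
FD 1: (12.219,8.56) -> (12.528,7.608) [heading=288, move]
FD 2: (12.528,7.608) -> (13.146,5.706) [heading=288, move]
BK 9: (13.146,5.706) -> (10.365,14.266) [heading=288, move]
LT 120: heading 288 -> 48
BK 4: (10.365,14.266) -> (7.688,11.293) [heading=48, move]
Final: pos=(7.688,11.293), heading=48, 3 segment(s) drawn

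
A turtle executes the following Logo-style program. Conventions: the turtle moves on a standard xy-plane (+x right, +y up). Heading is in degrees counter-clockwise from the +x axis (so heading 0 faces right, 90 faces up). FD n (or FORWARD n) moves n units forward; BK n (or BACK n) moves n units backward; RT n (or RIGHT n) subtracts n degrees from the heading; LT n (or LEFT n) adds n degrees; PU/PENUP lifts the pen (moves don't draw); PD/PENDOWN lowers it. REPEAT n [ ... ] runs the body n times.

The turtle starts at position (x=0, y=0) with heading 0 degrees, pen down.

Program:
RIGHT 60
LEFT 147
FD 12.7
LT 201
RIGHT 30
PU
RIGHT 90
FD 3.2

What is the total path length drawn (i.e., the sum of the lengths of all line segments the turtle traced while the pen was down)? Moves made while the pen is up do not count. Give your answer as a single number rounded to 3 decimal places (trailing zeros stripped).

Executing turtle program step by step:
Start: pos=(0,0), heading=0, pen down
RT 60: heading 0 -> 300
LT 147: heading 300 -> 87
FD 12.7: (0,0) -> (0.665,12.683) [heading=87, draw]
LT 201: heading 87 -> 288
RT 30: heading 288 -> 258
PU: pen up
RT 90: heading 258 -> 168
FD 3.2: (0.665,12.683) -> (-2.465,13.348) [heading=168, move]
Final: pos=(-2.465,13.348), heading=168, 1 segment(s) drawn

Segment lengths:
  seg 1: (0,0) -> (0.665,12.683), length = 12.7
Total = 12.7

Answer: 12.7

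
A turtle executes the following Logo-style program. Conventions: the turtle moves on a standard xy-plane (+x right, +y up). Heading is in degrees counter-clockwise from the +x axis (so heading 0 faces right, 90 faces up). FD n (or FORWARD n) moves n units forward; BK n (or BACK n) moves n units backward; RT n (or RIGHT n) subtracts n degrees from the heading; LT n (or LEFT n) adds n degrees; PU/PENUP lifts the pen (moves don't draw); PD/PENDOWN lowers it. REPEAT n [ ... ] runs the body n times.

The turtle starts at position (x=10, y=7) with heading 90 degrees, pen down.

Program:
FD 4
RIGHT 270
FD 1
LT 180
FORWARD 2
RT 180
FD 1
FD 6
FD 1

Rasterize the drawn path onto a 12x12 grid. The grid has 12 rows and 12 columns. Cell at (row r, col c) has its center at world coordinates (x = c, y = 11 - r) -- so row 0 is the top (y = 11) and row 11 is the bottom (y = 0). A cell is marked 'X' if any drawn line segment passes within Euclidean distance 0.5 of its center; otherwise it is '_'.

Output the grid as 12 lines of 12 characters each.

Segment 0: (10,7) -> (10,11)
Segment 1: (10,11) -> (9,11)
Segment 2: (9,11) -> (11,11)
Segment 3: (11,11) -> (10,11)
Segment 4: (10,11) -> (4,11)
Segment 5: (4,11) -> (3,11)

Answer: ___XXXXXXXXX
__________X_
__________X_
__________X_
__________X_
____________
____________
____________
____________
____________
____________
____________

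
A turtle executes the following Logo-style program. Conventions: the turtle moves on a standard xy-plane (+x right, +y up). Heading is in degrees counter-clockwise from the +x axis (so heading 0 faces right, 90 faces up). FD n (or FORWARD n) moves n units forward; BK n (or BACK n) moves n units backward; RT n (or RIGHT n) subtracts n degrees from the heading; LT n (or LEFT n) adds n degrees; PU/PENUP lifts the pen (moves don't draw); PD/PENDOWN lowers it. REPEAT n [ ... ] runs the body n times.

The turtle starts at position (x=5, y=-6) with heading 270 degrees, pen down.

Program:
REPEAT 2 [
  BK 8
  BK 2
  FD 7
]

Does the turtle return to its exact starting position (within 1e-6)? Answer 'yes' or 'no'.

Executing turtle program step by step:
Start: pos=(5,-6), heading=270, pen down
REPEAT 2 [
  -- iteration 1/2 --
  BK 8: (5,-6) -> (5,2) [heading=270, draw]
  BK 2: (5,2) -> (5,4) [heading=270, draw]
  FD 7: (5,4) -> (5,-3) [heading=270, draw]
  -- iteration 2/2 --
  BK 8: (5,-3) -> (5,5) [heading=270, draw]
  BK 2: (5,5) -> (5,7) [heading=270, draw]
  FD 7: (5,7) -> (5,0) [heading=270, draw]
]
Final: pos=(5,0), heading=270, 6 segment(s) drawn

Start position: (5, -6)
Final position: (5, 0)
Distance = 6; >= 1e-6 -> NOT closed

Answer: no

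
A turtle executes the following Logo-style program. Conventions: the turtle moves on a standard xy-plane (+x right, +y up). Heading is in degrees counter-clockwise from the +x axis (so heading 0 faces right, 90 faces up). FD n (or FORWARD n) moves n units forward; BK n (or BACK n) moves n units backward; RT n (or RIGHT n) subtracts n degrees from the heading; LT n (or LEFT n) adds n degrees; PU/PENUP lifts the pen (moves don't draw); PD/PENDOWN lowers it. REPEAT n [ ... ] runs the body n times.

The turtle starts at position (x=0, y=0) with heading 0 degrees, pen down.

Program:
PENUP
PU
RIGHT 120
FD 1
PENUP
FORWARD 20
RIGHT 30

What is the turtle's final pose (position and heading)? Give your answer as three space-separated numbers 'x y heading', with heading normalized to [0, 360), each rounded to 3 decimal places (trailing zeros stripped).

Executing turtle program step by step:
Start: pos=(0,0), heading=0, pen down
PU: pen up
PU: pen up
RT 120: heading 0 -> 240
FD 1: (0,0) -> (-0.5,-0.866) [heading=240, move]
PU: pen up
FD 20: (-0.5,-0.866) -> (-10.5,-18.187) [heading=240, move]
RT 30: heading 240 -> 210
Final: pos=(-10.5,-18.187), heading=210, 0 segment(s) drawn

Answer: -10.5 -18.187 210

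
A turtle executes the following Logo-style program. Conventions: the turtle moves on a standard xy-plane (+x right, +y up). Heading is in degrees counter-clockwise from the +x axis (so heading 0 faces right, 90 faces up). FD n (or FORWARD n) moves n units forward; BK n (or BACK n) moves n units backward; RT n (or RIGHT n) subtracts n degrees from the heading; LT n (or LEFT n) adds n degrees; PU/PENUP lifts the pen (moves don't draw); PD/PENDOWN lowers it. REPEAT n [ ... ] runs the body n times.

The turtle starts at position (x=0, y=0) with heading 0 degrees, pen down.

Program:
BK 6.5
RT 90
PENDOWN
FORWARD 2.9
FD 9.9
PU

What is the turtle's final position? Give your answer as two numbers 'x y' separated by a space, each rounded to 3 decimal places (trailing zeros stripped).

Executing turtle program step by step:
Start: pos=(0,0), heading=0, pen down
BK 6.5: (0,0) -> (-6.5,0) [heading=0, draw]
RT 90: heading 0 -> 270
PD: pen down
FD 2.9: (-6.5,0) -> (-6.5,-2.9) [heading=270, draw]
FD 9.9: (-6.5,-2.9) -> (-6.5,-12.8) [heading=270, draw]
PU: pen up
Final: pos=(-6.5,-12.8), heading=270, 3 segment(s) drawn

Answer: -6.5 -12.8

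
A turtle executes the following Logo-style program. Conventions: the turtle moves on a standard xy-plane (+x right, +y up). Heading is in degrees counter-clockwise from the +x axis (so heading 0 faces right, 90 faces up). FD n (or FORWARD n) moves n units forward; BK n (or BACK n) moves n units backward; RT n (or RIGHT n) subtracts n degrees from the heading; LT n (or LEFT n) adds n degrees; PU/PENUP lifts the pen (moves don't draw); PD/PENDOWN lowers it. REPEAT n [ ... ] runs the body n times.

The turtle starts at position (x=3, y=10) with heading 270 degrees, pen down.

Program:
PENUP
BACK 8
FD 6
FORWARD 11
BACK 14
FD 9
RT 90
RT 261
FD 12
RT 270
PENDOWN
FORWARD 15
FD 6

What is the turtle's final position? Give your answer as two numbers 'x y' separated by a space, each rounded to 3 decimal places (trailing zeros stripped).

Executing turtle program step by step:
Start: pos=(3,10), heading=270, pen down
PU: pen up
BK 8: (3,10) -> (3,18) [heading=270, move]
FD 6: (3,18) -> (3,12) [heading=270, move]
FD 11: (3,12) -> (3,1) [heading=270, move]
BK 14: (3,1) -> (3,15) [heading=270, move]
FD 9: (3,15) -> (3,6) [heading=270, move]
RT 90: heading 270 -> 180
RT 261: heading 180 -> 279
FD 12: (3,6) -> (4.877,-5.852) [heading=279, move]
RT 270: heading 279 -> 9
PD: pen down
FD 15: (4.877,-5.852) -> (19.693,-3.506) [heading=9, draw]
FD 6: (19.693,-3.506) -> (25.619,-2.567) [heading=9, draw]
Final: pos=(25.619,-2.567), heading=9, 2 segment(s) drawn

Answer: 25.619 -2.567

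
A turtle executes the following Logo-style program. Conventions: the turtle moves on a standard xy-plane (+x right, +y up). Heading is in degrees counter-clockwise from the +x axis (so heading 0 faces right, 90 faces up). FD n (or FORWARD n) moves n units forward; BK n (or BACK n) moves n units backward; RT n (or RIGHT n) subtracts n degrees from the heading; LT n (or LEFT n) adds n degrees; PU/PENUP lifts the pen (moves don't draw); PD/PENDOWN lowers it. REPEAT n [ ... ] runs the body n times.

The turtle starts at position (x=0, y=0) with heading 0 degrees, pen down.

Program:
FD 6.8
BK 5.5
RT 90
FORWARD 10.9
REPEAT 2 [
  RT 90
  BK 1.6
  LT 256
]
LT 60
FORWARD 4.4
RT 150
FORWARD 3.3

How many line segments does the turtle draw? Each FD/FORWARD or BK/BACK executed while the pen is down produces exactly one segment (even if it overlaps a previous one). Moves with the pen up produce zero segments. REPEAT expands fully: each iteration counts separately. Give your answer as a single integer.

Answer: 7

Derivation:
Executing turtle program step by step:
Start: pos=(0,0), heading=0, pen down
FD 6.8: (0,0) -> (6.8,0) [heading=0, draw]
BK 5.5: (6.8,0) -> (1.3,0) [heading=0, draw]
RT 90: heading 0 -> 270
FD 10.9: (1.3,0) -> (1.3,-10.9) [heading=270, draw]
REPEAT 2 [
  -- iteration 1/2 --
  RT 90: heading 270 -> 180
  BK 1.6: (1.3,-10.9) -> (2.9,-10.9) [heading=180, draw]
  LT 256: heading 180 -> 76
  -- iteration 2/2 --
  RT 90: heading 76 -> 346
  BK 1.6: (2.9,-10.9) -> (1.348,-10.513) [heading=346, draw]
  LT 256: heading 346 -> 242
]
LT 60: heading 242 -> 302
FD 4.4: (1.348,-10.513) -> (3.679,-14.244) [heading=302, draw]
RT 150: heading 302 -> 152
FD 3.3: (3.679,-14.244) -> (0.765,-12.695) [heading=152, draw]
Final: pos=(0.765,-12.695), heading=152, 7 segment(s) drawn
Segments drawn: 7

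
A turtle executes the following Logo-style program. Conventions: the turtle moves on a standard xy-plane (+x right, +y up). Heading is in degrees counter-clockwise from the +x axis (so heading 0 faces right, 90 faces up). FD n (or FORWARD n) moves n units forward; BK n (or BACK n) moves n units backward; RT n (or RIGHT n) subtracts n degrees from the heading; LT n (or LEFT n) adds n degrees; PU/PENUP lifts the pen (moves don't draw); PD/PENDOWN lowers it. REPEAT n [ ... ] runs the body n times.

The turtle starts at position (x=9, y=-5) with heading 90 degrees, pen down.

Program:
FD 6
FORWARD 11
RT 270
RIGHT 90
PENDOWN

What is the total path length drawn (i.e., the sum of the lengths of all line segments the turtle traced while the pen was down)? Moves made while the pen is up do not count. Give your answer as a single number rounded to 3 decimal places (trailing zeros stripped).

Answer: 17

Derivation:
Executing turtle program step by step:
Start: pos=(9,-5), heading=90, pen down
FD 6: (9,-5) -> (9,1) [heading=90, draw]
FD 11: (9,1) -> (9,12) [heading=90, draw]
RT 270: heading 90 -> 180
RT 90: heading 180 -> 90
PD: pen down
Final: pos=(9,12), heading=90, 2 segment(s) drawn

Segment lengths:
  seg 1: (9,-5) -> (9,1), length = 6
  seg 2: (9,1) -> (9,12), length = 11
Total = 17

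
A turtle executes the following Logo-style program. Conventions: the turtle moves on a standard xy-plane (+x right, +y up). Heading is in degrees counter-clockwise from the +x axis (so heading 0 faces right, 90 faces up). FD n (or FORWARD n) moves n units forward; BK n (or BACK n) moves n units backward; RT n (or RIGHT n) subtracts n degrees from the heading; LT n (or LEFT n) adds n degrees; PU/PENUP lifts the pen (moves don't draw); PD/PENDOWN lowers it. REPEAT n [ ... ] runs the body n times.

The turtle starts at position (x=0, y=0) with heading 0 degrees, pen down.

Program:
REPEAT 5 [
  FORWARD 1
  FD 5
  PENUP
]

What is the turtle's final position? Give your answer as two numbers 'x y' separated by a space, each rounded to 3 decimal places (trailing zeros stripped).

Executing turtle program step by step:
Start: pos=(0,0), heading=0, pen down
REPEAT 5 [
  -- iteration 1/5 --
  FD 1: (0,0) -> (1,0) [heading=0, draw]
  FD 5: (1,0) -> (6,0) [heading=0, draw]
  PU: pen up
  -- iteration 2/5 --
  FD 1: (6,0) -> (7,0) [heading=0, move]
  FD 5: (7,0) -> (12,0) [heading=0, move]
  PU: pen up
  -- iteration 3/5 --
  FD 1: (12,0) -> (13,0) [heading=0, move]
  FD 5: (13,0) -> (18,0) [heading=0, move]
  PU: pen up
  -- iteration 4/5 --
  FD 1: (18,0) -> (19,0) [heading=0, move]
  FD 5: (19,0) -> (24,0) [heading=0, move]
  PU: pen up
  -- iteration 5/5 --
  FD 1: (24,0) -> (25,0) [heading=0, move]
  FD 5: (25,0) -> (30,0) [heading=0, move]
  PU: pen up
]
Final: pos=(30,0), heading=0, 2 segment(s) drawn

Answer: 30 0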